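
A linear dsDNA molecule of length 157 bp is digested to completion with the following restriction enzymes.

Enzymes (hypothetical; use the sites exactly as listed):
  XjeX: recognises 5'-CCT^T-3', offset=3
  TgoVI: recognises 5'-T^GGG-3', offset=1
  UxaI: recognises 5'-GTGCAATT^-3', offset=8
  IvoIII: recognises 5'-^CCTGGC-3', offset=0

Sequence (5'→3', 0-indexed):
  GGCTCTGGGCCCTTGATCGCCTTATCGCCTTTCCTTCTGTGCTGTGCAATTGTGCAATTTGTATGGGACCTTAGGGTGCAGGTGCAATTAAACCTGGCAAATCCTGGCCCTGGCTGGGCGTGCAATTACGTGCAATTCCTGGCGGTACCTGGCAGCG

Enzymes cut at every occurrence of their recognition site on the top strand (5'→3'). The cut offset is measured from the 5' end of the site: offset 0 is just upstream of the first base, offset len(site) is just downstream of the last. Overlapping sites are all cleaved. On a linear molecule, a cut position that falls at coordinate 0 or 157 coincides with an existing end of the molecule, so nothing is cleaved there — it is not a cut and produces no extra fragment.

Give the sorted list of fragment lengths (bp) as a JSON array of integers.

[3,5,5,6,6,7,7,7,8,8,9,10,10,10,10,12,16,18]

Per-enzyme occurrences:
  XjeX (CCTT, off=3): starts [10, 19, 27, 32, 68] → cuts [13, 22, 30, 35, 71]
  TgoVI (TGGG, off=1): starts [5, 63, 114] → cuts [6, 64, 115]
  UxaI (GTGCAATT, off=8): starts [43, 51, 81, 119, 129] → cuts [51, 59, 89, 127, 137]
  IvoIII (CCTGGC, off=0): starts [92, 102, 108, 137, 147] → cuts [92, 102, 108, 137, 147]

Pooled cuts: [6, 13, 22, 30, 35, 51, 59, 64, 71, 89, 92, 102, 108, 115, 127, 137, 147]

Fragments:
  [0,6): 6 bp
  [6,13): 7 bp
  [13,22): 9 bp
  [22,30): 8 bp
  [30,35): 5 bp
  [35,51): 16 bp
  [51,59): 8 bp
  [59,64): 5 bp
  [64,71): 7 bp
  [71,89): 18 bp
  [89,92): 3 bp
  [92,102): 10 bp
  [102,108): 6 bp
  [108,115): 7 bp
  [115,127): 12 bp
  [127,137): 10 bp
  [137,147): 10 bp
  [147,157): 10 bp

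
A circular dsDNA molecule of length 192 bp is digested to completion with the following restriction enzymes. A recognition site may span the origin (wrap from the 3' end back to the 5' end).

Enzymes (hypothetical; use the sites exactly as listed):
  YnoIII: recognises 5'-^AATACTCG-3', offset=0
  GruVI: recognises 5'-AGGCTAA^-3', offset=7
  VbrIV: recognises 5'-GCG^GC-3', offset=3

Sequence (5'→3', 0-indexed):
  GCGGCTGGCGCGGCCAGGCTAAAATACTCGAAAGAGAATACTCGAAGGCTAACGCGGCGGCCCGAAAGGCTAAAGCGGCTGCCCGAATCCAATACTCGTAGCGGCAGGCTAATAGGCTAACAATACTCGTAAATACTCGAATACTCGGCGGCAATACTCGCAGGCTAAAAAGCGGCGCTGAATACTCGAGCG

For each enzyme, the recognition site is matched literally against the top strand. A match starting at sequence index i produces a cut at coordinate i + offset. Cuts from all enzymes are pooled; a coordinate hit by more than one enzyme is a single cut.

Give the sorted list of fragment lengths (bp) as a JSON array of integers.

Site scan:
  YnoIII (AATACTCG, off=0): starts [22, 36, 90, 121, 131, 139, 152, 180] → cuts [22, 36, 90, 121, 131, 139, 152, 180]
  GruVI (AGGCTAA, off=7): starts [15, 45, 66, 105, 113, 161] → cuts [22, 52, 73, 112, 120, 168]
  VbrIV (GCGGC, off=3): starts [0, 9, 53, 56, 74, 100, 147, 171, 189] → cuts [0, 3, 12, 56, 59, 77, 103, 150, 174]

Pooled cuts: [0, 3, 12, 22, 36, 52, 56, 59, 73, 77, 90, 103, 112, 120, 121, 131, 139, 150, 152, 168, 174, 180]

Fragments:
  0→3: 3 bp
  3→12: 9 bp
  12→22: 10 bp
  22→36: 14 bp
  36→52: 16 bp
  52→56: 4 bp
  56→59: 3 bp
  59→73: 14 bp
  73→77: 4 bp
  77→90: 13 bp
  90→103: 13 bp
  103→112: 9 bp
  112→120: 8 bp
  120→121: 1 bp
  121→131: 10 bp
  131→139: 8 bp
  139→150: 11 bp
  150→152: 2 bp
  152→168: 16 bp
  168→174: 6 bp
  174→180: 6 bp
  180→0 (wrap): 192-180+0 = 12 bp

[1,2,3,3,4,4,6,6,8,8,9,9,10,10,11,12,13,13,14,14,16,16]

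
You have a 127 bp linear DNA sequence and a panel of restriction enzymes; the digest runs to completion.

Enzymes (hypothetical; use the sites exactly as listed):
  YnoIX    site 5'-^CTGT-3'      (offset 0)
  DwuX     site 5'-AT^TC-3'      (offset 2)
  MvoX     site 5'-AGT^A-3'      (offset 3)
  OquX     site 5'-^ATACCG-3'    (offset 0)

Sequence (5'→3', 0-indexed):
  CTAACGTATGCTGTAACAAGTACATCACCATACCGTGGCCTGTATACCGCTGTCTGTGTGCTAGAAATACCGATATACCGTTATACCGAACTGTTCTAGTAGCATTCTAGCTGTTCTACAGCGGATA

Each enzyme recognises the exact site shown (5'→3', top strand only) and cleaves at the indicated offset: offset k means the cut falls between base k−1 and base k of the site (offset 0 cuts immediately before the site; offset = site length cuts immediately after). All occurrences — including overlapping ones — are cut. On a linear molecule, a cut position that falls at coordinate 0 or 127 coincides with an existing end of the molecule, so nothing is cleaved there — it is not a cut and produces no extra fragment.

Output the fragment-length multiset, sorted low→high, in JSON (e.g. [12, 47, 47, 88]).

[4,4,5,5,6,8,8,8,8,10,10,10,11,13,17]

Per-enzyme occurrences:
  YnoIX (CTGT, off=0): starts [10, 39, 49, 53, 90, 110] → cuts [10, 39, 49, 53, 90, 110]
  DwuX (ATTC, off=2): starts [103] → cuts [105]
  MvoX (AGTA, off=3): starts [18, 97] → cuts [21, 100]
  OquX (ATACCG, off=0): starts [29, 43, 66, 74, 82] → cuts [29, 43, 66, 74, 82]

All cut coordinates (distinct, sorted): [10, 21, 29, 39, 43, 49, 53, 66, 74, 82, 90, 100, 105, 110]

Fragment lengths:
  [0,10): 10 bp
  [10,21): 11 bp
  [21,29): 8 bp
  [29,39): 10 bp
  [39,43): 4 bp
  [43,49): 6 bp
  [49,53): 4 bp
  [53,66): 13 bp
  [66,74): 8 bp
  [74,82): 8 bp
  [82,90): 8 bp
  [90,100): 10 bp
  [100,105): 5 bp
  [105,110): 5 bp
  [110,127): 17 bp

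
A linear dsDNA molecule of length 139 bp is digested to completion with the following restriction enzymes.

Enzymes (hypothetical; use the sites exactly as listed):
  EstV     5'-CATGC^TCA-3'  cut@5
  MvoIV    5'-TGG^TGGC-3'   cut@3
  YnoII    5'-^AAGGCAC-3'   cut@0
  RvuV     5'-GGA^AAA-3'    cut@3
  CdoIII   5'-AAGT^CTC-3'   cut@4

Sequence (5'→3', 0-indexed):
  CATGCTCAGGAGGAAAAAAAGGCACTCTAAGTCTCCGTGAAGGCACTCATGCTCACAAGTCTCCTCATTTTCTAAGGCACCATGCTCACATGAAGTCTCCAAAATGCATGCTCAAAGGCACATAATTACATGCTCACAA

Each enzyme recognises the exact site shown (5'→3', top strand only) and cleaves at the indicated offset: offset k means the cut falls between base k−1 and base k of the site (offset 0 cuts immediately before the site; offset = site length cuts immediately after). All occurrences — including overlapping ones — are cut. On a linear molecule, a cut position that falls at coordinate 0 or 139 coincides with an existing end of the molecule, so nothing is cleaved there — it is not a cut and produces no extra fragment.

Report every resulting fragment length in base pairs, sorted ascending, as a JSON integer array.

Per-enzyme occurrences:
  EstV CATGCTCA/5: at [0, 47, 80, 106, 128] ⇒ [5, 52, 85, 111, 133]
  MvoIV (TGGTGGC, off=3): no sites
  YnoII AAGGCAC/0: at [18, 39, 73, 114] ⇒ [18, 39, 73, 114]
  RvuV GGAAAA/3: at [11] ⇒ [14]
  CdoIII AAGTCTC/4: at [28, 56, 92] ⇒ [32, 60, 96]

Pooled cuts: [5, 14, 18, 32, 39, 52, 60, 73, 85, 96, 111, 114, 133]

Fragment lengths:
  [0,5): 5 bp
  [5,14): 9 bp
  [14,18): 4 bp
  [18,32): 14 bp
  [32,39): 7 bp
  [39,52): 13 bp
  [52,60): 8 bp
  [60,73): 13 bp
  [73,85): 12 bp
  [85,96): 11 bp
  [96,111): 15 bp
  [111,114): 3 bp
  [114,133): 19 bp
  [133,139): 6 bp

[3,4,5,6,7,8,9,11,12,13,13,14,15,19]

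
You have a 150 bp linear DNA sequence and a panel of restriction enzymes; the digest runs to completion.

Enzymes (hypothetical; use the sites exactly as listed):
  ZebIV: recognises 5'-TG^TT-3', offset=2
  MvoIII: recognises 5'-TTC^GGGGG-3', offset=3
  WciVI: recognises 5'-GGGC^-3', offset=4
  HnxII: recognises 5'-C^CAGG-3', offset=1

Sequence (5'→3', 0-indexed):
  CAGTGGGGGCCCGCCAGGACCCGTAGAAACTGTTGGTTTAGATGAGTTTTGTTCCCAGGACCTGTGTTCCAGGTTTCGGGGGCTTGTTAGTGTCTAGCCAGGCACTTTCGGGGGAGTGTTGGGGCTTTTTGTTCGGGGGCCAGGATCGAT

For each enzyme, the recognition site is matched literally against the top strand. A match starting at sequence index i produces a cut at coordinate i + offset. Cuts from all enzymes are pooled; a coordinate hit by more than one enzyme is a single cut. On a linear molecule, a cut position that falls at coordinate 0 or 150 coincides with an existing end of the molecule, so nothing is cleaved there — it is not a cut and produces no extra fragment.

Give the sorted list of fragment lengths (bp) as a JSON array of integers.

[3,3,3,4,4,6,6,6,7,8,9,10,10,11,11,12,18,19]

Site scan:
  ZebIV TGTT/2: at [30, 49, 64, 84, 116, 129] ⇒ [32, 51, 66, 86, 118, 131]
  MvoIII TTCGGGGG/3: at [74, 106, 131] ⇒ [77, 109, 134]
  WciVI GGGC/4: at [6, 79, 121, 136] ⇒ [10, 83, 125, 140]
  HnxII CCAGG/1: at [13, 54, 68, 97, 139] ⇒ [14, 55, 69, 98, 140]

All cut coordinates (distinct, sorted): [10, 14, 32, 51, 55, 66, 69, 77, 83, 86, 98, 109, 118, 125, 131, 134, 140]

Fragments:
  [0,10): 10 bp
  [10,14): 4 bp
  [14,32): 18 bp
  [32,51): 19 bp
  [51,55): 4 bp
  [55,66): 11 bp
  [66,69): 3 bp
  [69,77): 8 bp
  [77,83): 6 bp
  [83,86): 3 bp
  [86,98): 12 bp
  [98,109): 11 bp
  [109,118): 9 bp
  [118,125): 7 bp
  [125,131): 6 bp
  [131,134): 3 bp
  [134,140): 6 bp
  [140,150): 10 bp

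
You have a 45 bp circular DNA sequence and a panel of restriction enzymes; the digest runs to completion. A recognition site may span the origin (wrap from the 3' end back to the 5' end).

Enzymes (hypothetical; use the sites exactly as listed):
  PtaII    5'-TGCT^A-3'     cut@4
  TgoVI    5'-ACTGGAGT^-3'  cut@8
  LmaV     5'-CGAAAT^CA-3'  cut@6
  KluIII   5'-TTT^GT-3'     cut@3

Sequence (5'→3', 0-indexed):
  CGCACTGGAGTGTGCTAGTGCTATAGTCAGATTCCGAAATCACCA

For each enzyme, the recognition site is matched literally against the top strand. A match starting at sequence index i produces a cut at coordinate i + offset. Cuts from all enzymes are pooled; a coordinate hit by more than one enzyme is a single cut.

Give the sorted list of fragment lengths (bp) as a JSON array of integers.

[5,6,16,18]

Site scan:
  PtaII TGCTA/4: at [12, 18] ⇒ [16, 22]
  TgoVI ACTGGAGT/8: at [3] ⇒ [11]
  LmaV CGAAATCA/6: at [34] ⇒ [40]
  KluIII (TTTGT, off=3): no sites

All cut coordinates (distinct, sorted): [11, 16, 22, 40]

Fragments:
  11→16: 5 bp
  16→22: 6 bp
  22→40: 18 bp
  40→11 (wrap): 45-40+11 = 16 bp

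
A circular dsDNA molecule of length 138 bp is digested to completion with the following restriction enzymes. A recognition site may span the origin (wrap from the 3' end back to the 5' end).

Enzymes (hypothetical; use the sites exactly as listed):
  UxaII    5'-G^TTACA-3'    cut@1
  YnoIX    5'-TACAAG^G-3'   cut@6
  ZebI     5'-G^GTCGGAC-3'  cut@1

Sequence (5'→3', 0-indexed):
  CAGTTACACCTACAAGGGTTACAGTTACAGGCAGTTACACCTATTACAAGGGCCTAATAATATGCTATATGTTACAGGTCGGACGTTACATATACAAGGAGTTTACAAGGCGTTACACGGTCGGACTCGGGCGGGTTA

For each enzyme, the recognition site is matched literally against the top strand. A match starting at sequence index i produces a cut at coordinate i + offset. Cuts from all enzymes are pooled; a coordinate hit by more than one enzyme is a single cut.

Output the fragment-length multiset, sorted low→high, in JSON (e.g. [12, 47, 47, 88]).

[2,3,6,6,6,7,8,10,11,13,13,16,16,21]

Site scan:
  UxaII GTTACA/1: at [2, 17, 23, 33, 70, 84, 111, 134] ⇒ [3, 18, 24, 34, 71, 85, 112, 135]
  YnoIX TACAAGG/6: at [10, 44, 92, 103] ⇒ [16, 50, 98, 109]
  ZebI GGTCGGAC/1: at [76, 118] ⇒ [77, 119]

Pooled cuts: [3, 16, 18, 24, 34, 50, 71, 77, 85, 98, 109, 112, 119, 135]

Fragments:
  3→16: 13 bp
  16→18: 2 bp
  18→24: 6 bp
  24→34: 10 bp
  34→50: 16 bp
  50→71: 21 bp
  71→77: 6 bp
  77→85: 8 bp
  85→98: 13 bp
  98→109: 11 bp
  109→112: 3 bp
  112→119: 7 bp
  119→135: 16 bp
  135→3 (wrap): 138-135+3 = 6 bp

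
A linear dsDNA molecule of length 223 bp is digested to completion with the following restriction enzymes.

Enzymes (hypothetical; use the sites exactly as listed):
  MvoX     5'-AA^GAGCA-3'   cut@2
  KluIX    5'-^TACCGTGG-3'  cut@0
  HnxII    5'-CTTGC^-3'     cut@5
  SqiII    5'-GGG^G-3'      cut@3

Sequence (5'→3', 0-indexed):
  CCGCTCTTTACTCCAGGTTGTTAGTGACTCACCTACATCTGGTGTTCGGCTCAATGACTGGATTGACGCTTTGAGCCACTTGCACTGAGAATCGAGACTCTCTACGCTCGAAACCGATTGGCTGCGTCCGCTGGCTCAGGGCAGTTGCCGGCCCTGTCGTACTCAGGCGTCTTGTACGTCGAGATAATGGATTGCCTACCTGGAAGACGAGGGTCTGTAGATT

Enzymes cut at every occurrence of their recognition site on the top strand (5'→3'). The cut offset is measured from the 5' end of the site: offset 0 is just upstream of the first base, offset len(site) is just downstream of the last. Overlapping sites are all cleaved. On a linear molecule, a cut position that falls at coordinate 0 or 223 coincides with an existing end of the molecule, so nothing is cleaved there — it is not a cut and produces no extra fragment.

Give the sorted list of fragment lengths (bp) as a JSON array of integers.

[83,140]

Scan for sites:
  MvoX (AAGAGCA, off=2): no sites
  KluIX (TACCGTGG, off=0): no sites
  HnxII CTTGC/5: at [78] ⇒ [83]
  SqiII (GGGG, off=3): no sites

Pooled cuts: [83]

Fragments:
  [0,83): 83 bp
  [83,223): 140 bp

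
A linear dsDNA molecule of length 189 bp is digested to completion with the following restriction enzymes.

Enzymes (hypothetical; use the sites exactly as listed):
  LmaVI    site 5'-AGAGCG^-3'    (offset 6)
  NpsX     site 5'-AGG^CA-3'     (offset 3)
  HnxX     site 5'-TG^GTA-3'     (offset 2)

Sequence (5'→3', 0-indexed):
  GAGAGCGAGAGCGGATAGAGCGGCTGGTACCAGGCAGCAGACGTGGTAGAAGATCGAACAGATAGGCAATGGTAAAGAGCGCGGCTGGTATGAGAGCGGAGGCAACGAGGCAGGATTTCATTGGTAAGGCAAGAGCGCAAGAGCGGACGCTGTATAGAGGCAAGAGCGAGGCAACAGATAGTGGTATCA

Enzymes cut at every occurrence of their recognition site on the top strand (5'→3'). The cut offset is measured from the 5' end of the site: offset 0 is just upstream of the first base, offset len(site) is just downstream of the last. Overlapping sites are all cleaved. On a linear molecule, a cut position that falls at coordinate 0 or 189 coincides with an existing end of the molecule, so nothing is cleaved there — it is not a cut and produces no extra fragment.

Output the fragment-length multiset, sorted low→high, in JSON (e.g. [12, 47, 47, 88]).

Site scan:
  LmaVI (AGAGCG, off=6): starts [1, 7, 16, 75, 92, 131, 139, 162] → cuts [7, 13, 22, 81, 98, 137, 145, 168]
  NpsX (AGGCA, off=3): starts [31, 63, 99, 107, 126, 157, 168] → cuts [34, 66, 102, 110, 129, 160, 171]
  HnxX (TGGTA, off=2): starts [24, 43, 69, 85, 121, 181] → cuts [26, 45, 71, 87, 123, 183]

Pooled cuts: [7, 13, 22, 26, 34, 45, 66, 71, 81, 87, 98, 102, 110, 123, 129, 137, 145, 160, 168, 171, 183]

Fragments:
  [0,7): 7 bp
  [7,13): 6 bp
  [13,22): 9 bp
  [22,26): 4 bp
  [26,34): 8 bp
  [34,45): 11 bp
  [45,66): 21 bp
  [66,71): 5 bp
  [71,81): 10 bp
  [81,87): 6 bp
  [87,98): 11 bp
  [98,102): 4 bp
  [102,110): 8 bp
  [110,123): 13 bp
  [123,129): 6 bp
  [129,137): 8 bp
  [137,145): 8 bp
  [145,160): 15 bp
  [160,168): 8 bp
  [168,171): 3 bp
  [171,183): 12 bp
  [183,189): 6 bp

[3,4,4,5,6,6,6,6,7,8,8,8,8,8,9,10,11,11,12,13,15,21]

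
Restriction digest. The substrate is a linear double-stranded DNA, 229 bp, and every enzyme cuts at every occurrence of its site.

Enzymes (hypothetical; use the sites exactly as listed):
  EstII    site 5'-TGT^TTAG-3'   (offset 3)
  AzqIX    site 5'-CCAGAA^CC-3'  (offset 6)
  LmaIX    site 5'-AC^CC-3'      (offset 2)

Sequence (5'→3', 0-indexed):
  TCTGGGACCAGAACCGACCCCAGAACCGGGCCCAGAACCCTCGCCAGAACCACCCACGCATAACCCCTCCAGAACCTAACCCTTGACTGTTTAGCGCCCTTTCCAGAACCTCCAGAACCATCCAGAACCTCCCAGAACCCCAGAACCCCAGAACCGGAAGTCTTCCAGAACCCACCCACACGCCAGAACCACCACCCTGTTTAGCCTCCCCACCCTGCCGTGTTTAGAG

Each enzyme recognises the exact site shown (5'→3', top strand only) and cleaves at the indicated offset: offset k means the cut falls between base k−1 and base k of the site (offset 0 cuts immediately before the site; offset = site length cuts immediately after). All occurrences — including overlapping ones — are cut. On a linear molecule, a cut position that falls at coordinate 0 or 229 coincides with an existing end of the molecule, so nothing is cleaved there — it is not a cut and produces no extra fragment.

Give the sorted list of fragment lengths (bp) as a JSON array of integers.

[1,1,1,1,4,4,5,5,6,6,7,7,7,7,9,10,10,10,10,10,11,11,12,13,13,13,17,18]

Scan for sites:
  EstII TGTTTAG/3: at [87, 197, 220] ⇒ [90, 200, 223]
  AzqIX CCAGAACC/6: at [7, 19, 31, 43, 68, 102, 111, 121, 131, 139, 147, 164, 182] ⇒ [13, 25, 37, 49, 74, 108, 117, 127, 137, 145, 153, 170, 188]
  LmaIX ACCC/2: at [16, 36, 51, 62, 78, 136, 144, 169, 173, 193, 211] ⇒ [18, 38, 53, 64, 80, 138, 146, 171, 175, 195, 213]

Pooled cuts: [13, 18, 25, 37, 38, 49, 53, 64, 74, 80, 90, 108, 117, 127, 137, 138, 145, 146, 153, 170, 171, 175, 188, 195, 200, 213, 223]

Fragment lengths:
  [0,13): 13 bp
  [13,18): 5 bp
  [18,25): 7 bp
  [25,37): 12 bp
  [37,38): 1 bp
  [38,49): 11 bp
  [49,53): 4 bp
  [53,64): 11 bp
  [64,74): 10 bp
  [74,80): 6 bp
  [80,90): 10 bp
  [90,108): 18 bp
  [108,117): 9 bp
  [117,127): 10 bp
  [127,137): 10 bp
  [137,138): 1 bp
  [138,145): 7 bp
  [145,146): 1 bp
  [146,153): 7 bp
  [153,170): 17 bp
  [170,171): 1 bp
  [171,175): 4 bp
  [175,188): 13 bp
  [188,195): 7 bp
  [195,200): 5 bp
  [200,213): 13 bp
  [213,223): 10 bp
  [223,229): 6 bp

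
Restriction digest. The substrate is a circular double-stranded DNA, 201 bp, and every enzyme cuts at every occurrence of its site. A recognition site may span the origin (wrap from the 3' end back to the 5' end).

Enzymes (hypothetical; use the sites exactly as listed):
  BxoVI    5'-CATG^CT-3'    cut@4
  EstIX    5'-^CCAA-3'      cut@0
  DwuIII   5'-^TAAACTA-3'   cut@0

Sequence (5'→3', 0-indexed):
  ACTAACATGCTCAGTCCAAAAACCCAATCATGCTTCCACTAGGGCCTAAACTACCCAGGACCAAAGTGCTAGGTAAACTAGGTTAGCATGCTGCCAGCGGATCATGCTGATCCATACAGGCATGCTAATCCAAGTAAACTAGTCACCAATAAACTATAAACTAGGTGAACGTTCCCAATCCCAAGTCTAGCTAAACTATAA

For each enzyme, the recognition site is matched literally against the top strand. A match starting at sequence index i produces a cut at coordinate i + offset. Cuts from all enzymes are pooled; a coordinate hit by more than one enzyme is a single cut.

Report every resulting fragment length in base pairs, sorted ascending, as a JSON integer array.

[4,5,5,6,6,7,7,8,9,11,11,12,13,14,14,16,17,18,18]

Scan for sites:
  BxoVI (CATGCT, off=4): starts [5, 28, 86, 102, 120] → cuts [9, 32, 90, 106, 124]
  EstIX (CCAA, off=0): starts [15, 23, 60, 129, 145, 174, 180] → cuts [15, 23, 60, 129, 145, 174, 180]
  DwuIII (TAAACTA, off=0): starts [46, 73, 134, 149, 156, 191, 198] → cuts [46, 73, 134, 149, 156, 191, 198]

Pooled cuts: [9, 15, 23, 32, 46, 60, 73, 90, 106, 124, 129, 134, 145, 149, 156, 174, 180, 191, 198]

Fragments:
  9→15: 6 bp
  15→23: 8 bp
  23→32: 9 bp
  32→46: 14 bp
  46→60: 14 bp
  60→73: 13 bp
  73→90: 17 bp
  90→106: 16 bp
  106→124: 18 bp
  124→129: 5 bp
  129→134: 5 bp
  134→145: 11 bp
  145→149: 4 bp
  149→156: 7 bp
  156→174: 18 bp
  174→180: 6 bp
  180→191: 11 bp
  191→198: 7 bp
  198→9 (wrap): 201-198+9 = 12 bp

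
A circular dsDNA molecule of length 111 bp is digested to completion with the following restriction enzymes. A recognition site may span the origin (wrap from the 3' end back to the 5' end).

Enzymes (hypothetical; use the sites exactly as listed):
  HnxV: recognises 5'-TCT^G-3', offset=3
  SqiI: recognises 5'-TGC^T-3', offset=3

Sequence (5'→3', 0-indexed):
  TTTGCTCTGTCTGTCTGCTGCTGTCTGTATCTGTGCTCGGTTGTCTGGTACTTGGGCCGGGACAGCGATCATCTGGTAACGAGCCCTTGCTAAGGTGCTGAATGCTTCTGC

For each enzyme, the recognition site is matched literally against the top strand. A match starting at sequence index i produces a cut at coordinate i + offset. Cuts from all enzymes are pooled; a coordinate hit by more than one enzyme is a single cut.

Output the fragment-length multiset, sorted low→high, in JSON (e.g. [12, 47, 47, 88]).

[2,2,3,3,4,4,4,4,5,5,6,7,8,10,16,28]

Site scan:
  HnxV TCTG/3: at [5, 9, 13, 23, 29, 43, 71, 106] ⇒ [8, 12, 16, 26, 32, 46, 74, 109]
  SqiI TGCT/3: at [2, 15, 18, 33, 87, 95, 102, 108] ⇒ [0, 5, 18, 21, 36, 90, 98, 105]

All cut coordinates (distinct, sorted): [0, 5, 8, 12, 16, 18, 21, 26, 32, 36, 46, 74, 90, 98, 105, 109]

Fragments:
  0→5: 5 bp
  5→8: 3 bp
  8→12: 4 bp
  12→16: 4 bp
  16→18: 2 bp
  18→21: 3 bp
  21→26: 5 bp
  26→32: 6 bp
  32→36: 4 bp
  36→46: 10 bp
  46→74: 28 bp
  74→90: 16 bp
  90→98: 8 bp
  98→105: 7 bp
  105→109: 4 bp
  109→0 (wrap): 111-109+0 = 2 bp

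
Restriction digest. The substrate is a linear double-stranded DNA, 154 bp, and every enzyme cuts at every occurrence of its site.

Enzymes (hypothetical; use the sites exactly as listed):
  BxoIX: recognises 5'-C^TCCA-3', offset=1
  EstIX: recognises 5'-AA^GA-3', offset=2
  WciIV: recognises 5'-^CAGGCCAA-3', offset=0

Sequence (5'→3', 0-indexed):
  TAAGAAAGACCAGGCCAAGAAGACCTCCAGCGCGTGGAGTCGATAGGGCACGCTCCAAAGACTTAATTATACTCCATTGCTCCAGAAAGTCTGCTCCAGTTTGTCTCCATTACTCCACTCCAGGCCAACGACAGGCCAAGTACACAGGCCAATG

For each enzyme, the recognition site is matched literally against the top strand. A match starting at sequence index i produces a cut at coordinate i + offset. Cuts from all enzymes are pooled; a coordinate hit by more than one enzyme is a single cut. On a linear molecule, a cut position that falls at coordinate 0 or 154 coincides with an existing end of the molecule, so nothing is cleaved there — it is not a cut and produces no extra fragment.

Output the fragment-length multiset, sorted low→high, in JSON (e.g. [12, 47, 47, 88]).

Scan for sites:
  BxoIX (CTCCA, off=1): starts [24, 52, 71, 79, 93, 104, 112, 117] → cuts [25, 53, 72, 80, 94, 105, 113, 118]
  EstIX (AAGA, off=2): starts [1, 5, 16, 19, 57] → cuts [3, 7, 18, 21, 59]
  WciIV (CAGGCCAA, off=0): starts [10, 120, 131, 144] → cuts [10, 120, 131, 144]

Pooled cuts: [3, 7, 10, 18, 21, 25, 53, 59, 72, 80, 94, 105, 113, 118, 120, 131, 144]

Fragment lengths:
  [0,3): 3 bp
  [3,7): 4 bp
  [7,10): 3 bp
  [10,18): 8 bp
  [18,21): 3 bp
  [21,25): 4 bp
  [25,53): 28 bp
  [53,59): 6 bp
  [59,72): 13 bp
  [72,80): 8 bp
  [80,94): 14 bp
  [94,105): 11 bp
  [105,113): 8 bp
  [113,118): 5 bp
  [118,120): 2 bp
  [120,131): 11 bp
  [131,144): 13 bp
  [144,154): 10 bp

[2,3,3,3,4,4,5,6,8,8,8,10,11,11,13,13,14,28]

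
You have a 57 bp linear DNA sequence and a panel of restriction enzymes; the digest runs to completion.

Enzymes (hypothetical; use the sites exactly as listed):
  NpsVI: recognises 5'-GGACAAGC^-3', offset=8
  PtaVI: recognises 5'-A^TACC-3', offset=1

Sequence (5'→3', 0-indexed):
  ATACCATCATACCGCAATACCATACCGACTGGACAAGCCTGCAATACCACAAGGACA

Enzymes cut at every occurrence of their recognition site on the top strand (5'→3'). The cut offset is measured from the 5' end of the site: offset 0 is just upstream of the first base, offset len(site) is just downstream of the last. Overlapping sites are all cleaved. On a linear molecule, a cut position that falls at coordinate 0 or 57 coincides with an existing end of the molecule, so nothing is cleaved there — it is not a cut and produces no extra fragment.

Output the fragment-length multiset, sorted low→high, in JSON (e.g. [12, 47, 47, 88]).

[1,5,6,8,8,13,16]

Per-enzyme occurrences:
  NpsVI (GGACAAGC, off=8): starts [30] → cuts [38]
  PtaVI (ATACC, off=1): starts [0, 8, 16, 21, 43] → cuts [1, 9, 17, 22, 44]

Pooled cuts: [1, 9, 17, 22, 38, 44]

Fragment lengths:
  [0,1): 1 bp
  [1,9): 8 bp
  [9,17): 8 bp
  [17,22): 5 bp
  [22,38): 16 bp
  [38,44): 6 bp
  [44,57): 13 bp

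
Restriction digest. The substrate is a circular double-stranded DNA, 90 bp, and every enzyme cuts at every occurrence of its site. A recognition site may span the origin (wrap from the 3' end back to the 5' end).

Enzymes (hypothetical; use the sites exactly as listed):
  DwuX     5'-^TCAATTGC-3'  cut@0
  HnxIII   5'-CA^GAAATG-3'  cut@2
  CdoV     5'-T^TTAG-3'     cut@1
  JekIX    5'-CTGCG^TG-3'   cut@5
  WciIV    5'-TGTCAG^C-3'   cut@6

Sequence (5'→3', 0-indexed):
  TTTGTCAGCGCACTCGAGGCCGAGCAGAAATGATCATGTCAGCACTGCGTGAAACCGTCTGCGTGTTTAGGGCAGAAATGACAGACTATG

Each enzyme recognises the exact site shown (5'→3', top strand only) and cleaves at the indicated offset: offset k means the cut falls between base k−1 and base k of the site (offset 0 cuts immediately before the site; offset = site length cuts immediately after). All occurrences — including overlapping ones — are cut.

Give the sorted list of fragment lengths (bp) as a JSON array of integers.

[3,7,8,14,16,18,24]

Per-enzyme occurrences:
  DwuX (TCAATTGC, off=0): no sites
  HnxIII CAGAAATG/2: at [24, 72] ⇒ [26, 74]
  CdoV TTTAG/1: at [65] ⇒ [66]
  JekIX CTGCGTG/5: at [44, 58] ⇒ [49, 63]
  WciIV TGTCAGC/6: at [2, 36] ⇒ [8, 42]

All cut coordinates (distinct, sorted): [8, 26, 42, 49, 63, 66, 74]

Fragments:
  8→26: 18 bp
  26→42: 16 bp
  42→49: 7 bp
  49→63: 14 bp
  63→66: 3 bp
  66→74: 8 bp
  74→8 (wrap): 90-74+8 = 24 bp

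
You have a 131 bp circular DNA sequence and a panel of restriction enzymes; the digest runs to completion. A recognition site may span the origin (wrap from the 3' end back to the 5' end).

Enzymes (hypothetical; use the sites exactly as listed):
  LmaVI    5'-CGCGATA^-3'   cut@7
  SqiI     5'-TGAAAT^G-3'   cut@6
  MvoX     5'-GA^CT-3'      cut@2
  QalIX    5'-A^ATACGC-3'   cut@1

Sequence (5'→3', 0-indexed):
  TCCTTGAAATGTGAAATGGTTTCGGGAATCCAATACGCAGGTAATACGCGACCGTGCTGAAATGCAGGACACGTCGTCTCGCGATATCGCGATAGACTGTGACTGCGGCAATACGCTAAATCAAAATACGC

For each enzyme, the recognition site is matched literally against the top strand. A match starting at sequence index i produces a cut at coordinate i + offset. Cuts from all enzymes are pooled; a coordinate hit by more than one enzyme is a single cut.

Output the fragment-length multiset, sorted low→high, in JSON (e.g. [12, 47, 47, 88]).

Per-enzyme occurrences:
  LmaVI CGCGATA/7: at [79, 87] ⇒ [86, 94]
  SqiI TGAAATG/6: at [4, 11, 57] ⇒ [10, 17, 63]
  MvoX GACT/2: at [94, 100] ⇒ [96, 102]
  QalIX AATACGC/1: at [31, 42, 109, 124] ⇒ [32, 43, 110, 125]

Pooled cuts: [10, 17, 32, 43, 63, 86, 94, 96, 102, 110, 125]

Fragments:
  10→17: 7 bp
  17→32: 15 bp
  32→43: 11 bp
  43→63: 20 bp
  63→86: 23 bp
  86→94: 8 bp
  94→96: 2 bp
  96→102: 6 bp
  102→110: 8 bp
  110→125: 15 bp
  125→10 (wrap): 131-125+10 = 16 bp

[2,6,7,8,8,11,15,15,16,20,23]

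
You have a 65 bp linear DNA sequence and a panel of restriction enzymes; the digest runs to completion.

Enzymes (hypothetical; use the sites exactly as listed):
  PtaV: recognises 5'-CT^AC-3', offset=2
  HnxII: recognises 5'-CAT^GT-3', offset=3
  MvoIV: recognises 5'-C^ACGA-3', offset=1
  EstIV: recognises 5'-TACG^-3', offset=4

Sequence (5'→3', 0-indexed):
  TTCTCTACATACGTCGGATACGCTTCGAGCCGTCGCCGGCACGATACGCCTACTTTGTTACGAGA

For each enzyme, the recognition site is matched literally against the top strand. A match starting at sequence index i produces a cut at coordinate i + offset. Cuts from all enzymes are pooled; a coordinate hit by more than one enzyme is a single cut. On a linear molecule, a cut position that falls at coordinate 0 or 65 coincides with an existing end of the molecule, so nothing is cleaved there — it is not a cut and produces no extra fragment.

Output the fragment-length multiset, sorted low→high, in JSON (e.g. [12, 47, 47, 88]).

Scan for sites:
  PtaV (CTAC, off=2): starts [4, 49] → cuts [6, 51]
  HnxII (CATGT, off=3): no sites
  MvoIV (CACGA, off=1): starts [39] → cuts [40]
  EstIV (TACG, off=4): starts [9, 18, 44, 58] → cuts [13, 22, 48, 62]

Pooled cuts: [6, 13, 22, 40, 48, 51, 62]

Fragment lengths:
  [0,6): 6 bp
  [6,13): 7 bp
  [13,22): 9 bp
  [22,40): 18 bp
  [40,48): 8 bp
  [48,51): 3 bp
  [51,62): 11 bp
  [62,65): 3 bp

[3,3,6,7,8,9,11,18]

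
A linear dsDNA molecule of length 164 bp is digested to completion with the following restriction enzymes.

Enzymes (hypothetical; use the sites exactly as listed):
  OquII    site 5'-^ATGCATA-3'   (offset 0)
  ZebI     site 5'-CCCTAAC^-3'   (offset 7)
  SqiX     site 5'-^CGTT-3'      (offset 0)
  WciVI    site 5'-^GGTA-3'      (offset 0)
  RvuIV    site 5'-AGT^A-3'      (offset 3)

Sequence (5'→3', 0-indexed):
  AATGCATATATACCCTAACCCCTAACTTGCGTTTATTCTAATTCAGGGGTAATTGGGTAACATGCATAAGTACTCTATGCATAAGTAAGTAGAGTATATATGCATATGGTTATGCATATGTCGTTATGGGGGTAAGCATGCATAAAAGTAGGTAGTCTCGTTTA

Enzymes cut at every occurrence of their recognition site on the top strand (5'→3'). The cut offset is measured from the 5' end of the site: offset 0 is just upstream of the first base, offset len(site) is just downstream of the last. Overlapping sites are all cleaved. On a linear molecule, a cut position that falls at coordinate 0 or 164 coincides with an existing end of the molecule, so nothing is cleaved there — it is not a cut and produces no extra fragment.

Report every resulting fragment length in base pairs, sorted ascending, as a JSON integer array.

Scan for sites:
  OquII (ATGCATA, off=0): starts [1, 61, 76, 99, 111, 137] → cuts [1, 61, 76, 99, 111, 137]
  ZebI (CCCTAAC, off=7): starts [12, 19] → cuts [19, 26]
  SqiX (CGTT, off=0): starts [29, 121, 158] → cuts [29, 121, 158]
  WciVI (GGTA, off=0): starts [47, 55, 130, 150] → cuts [47, 55, 130, 150]
  RvuIV (AGTA, off=3): starts [68, 83, 87, 92, 146] → cuts [71, 86, 90, 95, 149]

All cut coordinates (distinct, sorted): [1, 19, 26, 29, 47, 55, 61, 71, 76, 86, 90, 95, 99, 111, 121, 130, 137, 149, 150, 158]

Fragments:
  [0,1): 1 bp
  [1,19): 18 bp
  [19,26): 7 bp
  [26,29): 3 bp
  [29,47): 18 bp
  [47,55): 8 bp
  [55,61): 6 bp
  [61,71): 10 bp
  [71,76): 5 bp
  [76,86): 10 bp
  [86,90): 4 bp
  [90,95): 5 bp
  [95,99): 4 bp
  [99,111): 12 bp
  [111,121): 10 bp
  [121,130): 9 bp
  [130,137): 7 bp
  [137,149): 12 bp
  [149,150): 1 bp
  [150,158): 8 bp
  [158,164): 6 bp

[1,1,3,4,4,5,5,6,6,7,7,8,8,9,10,10,10,12,12,18,18]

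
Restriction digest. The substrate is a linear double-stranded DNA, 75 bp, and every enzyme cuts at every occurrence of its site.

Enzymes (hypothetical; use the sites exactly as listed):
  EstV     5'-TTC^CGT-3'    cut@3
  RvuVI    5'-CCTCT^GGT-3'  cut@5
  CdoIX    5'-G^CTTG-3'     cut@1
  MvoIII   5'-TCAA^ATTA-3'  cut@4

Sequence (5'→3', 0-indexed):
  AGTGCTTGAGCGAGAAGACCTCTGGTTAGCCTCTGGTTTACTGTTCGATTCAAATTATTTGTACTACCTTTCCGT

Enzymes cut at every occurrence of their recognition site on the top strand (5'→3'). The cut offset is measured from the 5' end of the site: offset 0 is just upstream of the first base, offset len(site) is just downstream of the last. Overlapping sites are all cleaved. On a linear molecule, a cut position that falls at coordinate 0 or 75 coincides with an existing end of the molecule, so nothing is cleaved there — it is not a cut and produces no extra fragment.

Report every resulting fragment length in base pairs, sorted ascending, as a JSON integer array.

Scan for sites:
  EstV TTCCGT/3: at [69] ⇒ [72]
  RvuVI CCTCTGGT/5: at [18, 29] ⇒ [23, 34]
  CdoIX GCTTG/1: at [3] ⇒ [4]
  MvoIII TCAAATTA/4: at [49] ⇒ [53]

Pooled cuts: [4, 23, 34, 53, 72]

Fragments:
  [0,4): 4 bp
  [4,23): 19 bp
  [23,34): 11 bp
  [34,53): 19 bp
  [53,72): 19 bp
  [72,75): 3 bp

[3,4,11,19,19,19]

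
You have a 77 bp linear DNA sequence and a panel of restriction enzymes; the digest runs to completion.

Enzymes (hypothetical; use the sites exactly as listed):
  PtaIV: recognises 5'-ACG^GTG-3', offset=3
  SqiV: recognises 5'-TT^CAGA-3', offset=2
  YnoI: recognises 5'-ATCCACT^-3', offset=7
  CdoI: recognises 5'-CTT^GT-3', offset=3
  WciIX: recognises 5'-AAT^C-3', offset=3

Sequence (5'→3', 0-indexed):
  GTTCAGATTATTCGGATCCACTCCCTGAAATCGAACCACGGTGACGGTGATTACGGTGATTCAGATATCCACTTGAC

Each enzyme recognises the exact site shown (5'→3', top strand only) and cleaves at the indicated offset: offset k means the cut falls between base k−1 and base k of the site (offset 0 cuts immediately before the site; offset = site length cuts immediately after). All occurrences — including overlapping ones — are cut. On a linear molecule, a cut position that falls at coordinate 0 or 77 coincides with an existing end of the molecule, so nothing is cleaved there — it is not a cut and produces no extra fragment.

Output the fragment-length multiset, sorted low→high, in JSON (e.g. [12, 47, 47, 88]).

Scan for sites:
  PtaIV ACGGTG/3: at [37, 43, 52] ⇒ [40, 46, 55]
  SqiV TTCAGA/2: at [1, 59] ⇒ [3, 61]
  YnoI ATCCACT/7: at [15, 66] ⇒ [22, 73]
  CdoI (CTTGT, off=3): no sites
  WciIX AATC/3: at [28] ⇒ [31]

All cut coordinates (distinct, sorted): [3, 22, 31, 40, 46, 55, 61, 73]

Fragment lengths:
  [0,3): 3 bp
  [3,22): 19 bp
  [22,31): 9 bp
  [31,40): 9 bp
  [40,46): 6 bp
  [46,55): 9 bp
  [55,61): 6 bp
  [61,73): 12 bp
  [73,77): 4 bp

[3,4,6,6,9,9,9,12,19]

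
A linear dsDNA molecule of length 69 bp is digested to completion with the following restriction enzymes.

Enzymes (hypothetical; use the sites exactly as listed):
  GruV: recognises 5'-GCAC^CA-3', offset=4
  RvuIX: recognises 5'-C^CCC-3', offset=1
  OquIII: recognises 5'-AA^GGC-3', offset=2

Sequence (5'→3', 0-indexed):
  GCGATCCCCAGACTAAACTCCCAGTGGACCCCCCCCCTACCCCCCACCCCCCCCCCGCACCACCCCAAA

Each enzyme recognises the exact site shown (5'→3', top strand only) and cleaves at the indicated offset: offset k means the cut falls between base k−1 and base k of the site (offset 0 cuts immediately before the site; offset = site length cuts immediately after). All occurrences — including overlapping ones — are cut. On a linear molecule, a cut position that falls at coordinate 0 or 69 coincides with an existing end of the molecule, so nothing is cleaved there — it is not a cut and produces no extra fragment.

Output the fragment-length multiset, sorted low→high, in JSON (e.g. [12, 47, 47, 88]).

Scan for sites:
  GruV GCACCA/4: at [56] ⇒ [60]
  RvuIX CCCC/1: at [5, 28, 29, 30, 31, 32, 33, 39, 40, 41, 46, 47, 48, 49, 50, 51, 52, 62] ⇒ [6, 29, 30, 31, 32, 33, 34, 40, 41, 42, 47, 48, 49, 50, 51, 52, 53, 63]
  OquIII (AAGGC, off=2): no sites

All cut coordinates (distinct, sorted): [6, 29, 30, 31, 32, 33, 34, 40, 41, 42, 47, 48, 49, 50, 51, 52, 53, 60, 63]

Fragment lengths:
  [0,6): 6 bp
  [6,29): 23 bp
  [29,30): 1 bp
  [30,31): 1 bp
  [31,32): 1 bp
  [32,33): 1 bp
  [33,34): 1 bp
  [34,40): 6 bp
  [40,41): 1 bp
  [41,42): 1 bp
  [42,47): 5 bp
  [47,48): 1 bp
  [48,49): 1 bp
  [49,50): 1 bp
  [50,51): 1 bp
  [51,52): 1 bp
  [52,53): 1 bp
  [53,60): 7 bp
  [60,63): 3 bp
  [63,69): 6 bp

[1,1,1,1,1,1,1,1,1,1,1,1,1,3,5,6,6,6,7,23]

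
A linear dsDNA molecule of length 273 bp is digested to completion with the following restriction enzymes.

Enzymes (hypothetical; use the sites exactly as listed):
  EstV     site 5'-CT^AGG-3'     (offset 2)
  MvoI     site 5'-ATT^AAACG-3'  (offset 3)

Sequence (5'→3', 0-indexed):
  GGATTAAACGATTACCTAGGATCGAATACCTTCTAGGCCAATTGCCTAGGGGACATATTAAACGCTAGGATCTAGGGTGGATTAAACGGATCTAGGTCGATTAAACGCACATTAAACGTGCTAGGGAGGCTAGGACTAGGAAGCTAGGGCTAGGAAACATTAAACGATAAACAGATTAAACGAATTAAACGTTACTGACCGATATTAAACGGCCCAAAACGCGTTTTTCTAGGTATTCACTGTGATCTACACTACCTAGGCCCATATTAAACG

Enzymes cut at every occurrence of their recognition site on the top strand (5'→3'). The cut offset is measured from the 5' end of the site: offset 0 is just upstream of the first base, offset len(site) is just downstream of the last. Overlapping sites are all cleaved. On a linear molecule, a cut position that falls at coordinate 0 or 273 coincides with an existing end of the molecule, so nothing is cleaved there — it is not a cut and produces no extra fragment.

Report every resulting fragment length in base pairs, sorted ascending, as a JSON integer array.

[5,5,6,6,7,7,8,9,9,9,9,10,10,10,11,11,12,12,13,16,17,20,24,27]

Scan for sites:
  EstV (CTAGG, off=2): starts [15, 32, 45, 64, 71, 91, 120, 129, 135, 143, 149, 228, 255] → cuts [17, 34, 47, 66, 73, 93, 122, 131, 137, 145, 151, 230, 257]
  MvoI (ATTAAACG, off=3): starts [2, 56, 80, 99, 110, 158, 174, 183, 203, 265] → cuts [5, 59, 83, 102, 113, 161, 177, 186, 206, 268]

All cut coordinates (distinct, sorted): [5, 17, 34, 47, 59, 66, 73, 83, 93, 102, 113, 122, 131, 137, 145, 151, 161, 177, 186, 206, 230, 257, 268]

Fragments:
  [0,5): 5 bp
  [5,17): 12 bp
  [17,34): 17 bp
  [34,47): 13 bp
  [47,59): 12 bp
  [59,66): 7 bp
  [66,73): 7 bp
  [73,83): 10 bp
  [83,93): 10 bp
  [93,102): 9 bp
  [102,113): 11 bp
  [113,122): 9 bp
  [122,131): 9 bp
  [131,137): 6 bp
  [137,145): 8 bp
  [145,151): 6 bp
  [151,161): 10 bp
  [161,177): 16 bp
  [177,186): 9 bp
  [186,206): 20 bp
  [206,230): 24 bp
  [230,257): 27 bp
  [257,268): 11 bp
  [268,273): 5 bp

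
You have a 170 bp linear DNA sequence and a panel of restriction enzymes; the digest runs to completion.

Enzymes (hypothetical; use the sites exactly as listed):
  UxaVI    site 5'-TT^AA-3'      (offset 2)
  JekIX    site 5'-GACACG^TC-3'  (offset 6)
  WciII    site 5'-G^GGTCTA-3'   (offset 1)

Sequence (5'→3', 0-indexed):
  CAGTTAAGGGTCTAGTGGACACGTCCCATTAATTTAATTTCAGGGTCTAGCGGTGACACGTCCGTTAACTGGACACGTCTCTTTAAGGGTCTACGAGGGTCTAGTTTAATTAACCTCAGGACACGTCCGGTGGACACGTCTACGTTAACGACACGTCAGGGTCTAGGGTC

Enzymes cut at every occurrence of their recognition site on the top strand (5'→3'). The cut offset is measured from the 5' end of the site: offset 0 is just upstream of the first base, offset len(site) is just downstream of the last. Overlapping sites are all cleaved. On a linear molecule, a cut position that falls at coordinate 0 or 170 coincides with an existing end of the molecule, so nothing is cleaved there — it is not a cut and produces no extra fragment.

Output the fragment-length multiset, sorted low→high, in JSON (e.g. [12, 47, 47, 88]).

Site scan:
  UxaVI TTAA/2: at [3, 28, 33, 64, 82, 105, 109, 144] ⇒ [5, 30, 35, 66, 84, 107, 111, 146]
  JekIX GACACGTC/6: at [17, 54, 71, 119, 132, 149] ⇒ [23, 60, 77, 125, 138, 155]
  WciII GGGTCTA/1: at [7, 42, 86, 96, 158] ⇒ [8, 43, 87, 97, 159]

Pooled cuts: [5, 8, 23, 30, 35, 43, 60, 66, 77, 84, 87, 97, 107, 111, 125, 138, 146, 155, 159]

Fragments:
  [0,5): 5 bp
  [5,8): 3 bp
  [8,23): 15 bp
  [23,30): 7 bp
  [30,35): 5 bp
  [35,43): 8 bp
  [43,60): 17 bp
  [60,66): 6 bp
  [66,77): 11 bp
  [77,84): 7 bp
  [84,87): 3 bp
  [87,97): 10 bp
  [97,107): 10 bp
  [107,111): 4 bp
  [111,125): 14 bp
  [125,138): 13 bp
  [138,146): 8 bp
  [146,155): 9 bp
  [155,159): 4 bp
  [159,170): 11 bp

[3,3,4,4,5,5,6,7,7,8,8,9,10,10,11,11,13,14,15,17]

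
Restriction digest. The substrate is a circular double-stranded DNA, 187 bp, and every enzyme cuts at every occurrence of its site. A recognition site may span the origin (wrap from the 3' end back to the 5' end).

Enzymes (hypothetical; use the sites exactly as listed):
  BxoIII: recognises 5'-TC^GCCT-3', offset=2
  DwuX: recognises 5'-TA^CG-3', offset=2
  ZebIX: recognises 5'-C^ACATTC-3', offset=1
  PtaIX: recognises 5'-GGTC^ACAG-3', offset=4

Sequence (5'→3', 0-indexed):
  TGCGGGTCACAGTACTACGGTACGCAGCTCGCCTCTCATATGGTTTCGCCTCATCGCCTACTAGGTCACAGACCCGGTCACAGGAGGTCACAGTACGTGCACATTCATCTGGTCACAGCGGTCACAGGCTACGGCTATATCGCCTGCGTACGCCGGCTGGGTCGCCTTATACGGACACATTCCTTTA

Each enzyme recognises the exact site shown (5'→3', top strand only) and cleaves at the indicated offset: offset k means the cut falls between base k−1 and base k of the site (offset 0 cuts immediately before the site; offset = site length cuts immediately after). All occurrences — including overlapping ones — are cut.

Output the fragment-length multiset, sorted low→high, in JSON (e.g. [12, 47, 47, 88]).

Site scan:
  BxoIII TCGCCT/2: at [28, 45, 53, 139, 161] ⇒ [30, 47, 55, 141, 163]
  DwuX TACG/2: at [15, 20, 93, 129, 148, 169] ⇒ [17, 22, 95, 131, 150, 171]
  ZebIX CACATTC/1: at [99, 175] ⇒ [100, 176]
  PtaIX GGTCACAG/4: at [4, 63, 75, 85, 110, 119] ⇒ [8, 67, 79, 89, 114, 123]

All cut coordinates (distinct, sorted): [8, 17, 22, 30, 47, 55, 67, 79, 89, 95, 100, 114, 123, 131, 141, 150, 163, 171, 176]

Fragments:
  8→17: 9 bp
  17→22: 5 bp
  22→30: 8 bp
  30→47: 17 bp
  47→55: 8 bp
  55→67: 12 bp
  67→79: 12 bp
  79→89: 10 bp
  89→95: 6 bp
  95→100: 5 bp
  100→114: 14 bp
  114→123: 9 bp
  123→131: 8 bp
  131→141: 10 bp
  141→150: 9 bp
  150→163: 13 bp
  163→171: 8 bp
  171→176: 5 bp
  176→8 (wrap): 187-176+8 = 19 bp

[5,5,5,6,8,8,8,8,9,9,9,10,10,12,12,13,14,17,19]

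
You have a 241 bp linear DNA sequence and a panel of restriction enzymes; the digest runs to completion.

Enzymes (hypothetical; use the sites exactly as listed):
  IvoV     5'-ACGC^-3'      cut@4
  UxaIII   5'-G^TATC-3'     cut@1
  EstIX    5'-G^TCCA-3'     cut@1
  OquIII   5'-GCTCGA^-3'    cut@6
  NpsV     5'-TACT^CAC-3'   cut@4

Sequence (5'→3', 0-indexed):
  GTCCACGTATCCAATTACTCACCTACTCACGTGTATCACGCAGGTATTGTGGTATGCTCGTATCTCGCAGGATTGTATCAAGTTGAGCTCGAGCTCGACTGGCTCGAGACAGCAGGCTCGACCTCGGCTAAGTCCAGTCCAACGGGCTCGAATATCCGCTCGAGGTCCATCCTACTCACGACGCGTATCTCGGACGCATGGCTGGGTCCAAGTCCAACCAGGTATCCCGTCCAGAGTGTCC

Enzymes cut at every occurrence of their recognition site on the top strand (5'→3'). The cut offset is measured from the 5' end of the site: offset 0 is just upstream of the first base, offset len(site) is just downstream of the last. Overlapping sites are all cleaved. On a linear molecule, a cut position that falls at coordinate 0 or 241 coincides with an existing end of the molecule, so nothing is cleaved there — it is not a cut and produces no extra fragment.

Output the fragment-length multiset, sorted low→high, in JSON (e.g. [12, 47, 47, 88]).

[1,1,2,5,6,6,6,6,7,8,8,8,9,9,10,11,11,12,12,12,12,14,14,15,17,19]

Scan for sites:
  IvoV (ACGC, off=4): starts [37, 180, 193] → cuts [41, 184, 197]
  UxaIII (GTATC, off=1): starts [6, 32, 59, 74, 184, 221] → cuts [7, 33, 60, 75, 185, 222]
  EstIX (GTCCA, off=1): starts [0, 131, 136, 164, 205, 211, 228] → cuts [1, 132, 137, 165, 206, 212, 229]
  OquIII (GCTCGA, off=6): starts [86, 92, 101, 115, 145, 157] → cuts [92, 98, 107, 121, 151, 163]
  NpsV (TACTCAC, off=4): starts [15, 23, 172] → cuts [19, 27, 176]

All cut coordinates (distinct, sorted): [1, 7, 19, 27, 33, 41, 60, 75, 92, 98, 107, 121, 132, 137, 151, 163, 165, 176, 184, 185, 197, 206, 212, 222, 229]

Fragment lengths:
  [0,1): 1 bp
  [1,7): 6 bp
  [7,19): 12 bp
  [19,27): 8 bp
  [27,33): 6 bp
  [33,41): 8 bp
  [41,60): 19 bp
  [60,75): 15 bp
  [75,92): 17 bp
  [92,98): 6 bp
  [98,107): 9 bp
  [107,121): 14 bp
  [121,132): 11 bp
  [132,137): 5 bp
  [137,151): 14 bp
  [151,163): 12 bp
  [163,165): 2 bp
  [165,176): 11 bp
  [176,184): 8 bp
  [184,185): 1 bp
  [185,197): 12 bp
  [197,206): 9 bp
  [206,212): 6 bp
  [212,222): 10 bp
  [222,229): 7 bp
  [229,241): 12 bp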